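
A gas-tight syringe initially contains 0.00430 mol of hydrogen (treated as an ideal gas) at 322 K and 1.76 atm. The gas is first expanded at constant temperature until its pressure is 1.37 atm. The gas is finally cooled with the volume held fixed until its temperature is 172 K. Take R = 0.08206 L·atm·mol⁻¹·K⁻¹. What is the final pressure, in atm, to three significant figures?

P₃ ≈ 0.732 atm

From PV = nRT: V₁ = nRT₁/P₁ = 0.06456 L.
T constant ⇒ Boyle's law P V = const: T₂ = T₁; V₂ = V₁·(P₁/P₂) = 0.08293 L.
V constant ⇒ P ∝ T: V₃ = V₂; P₃ = P₂·(T₃/T₂) = 0.7318 atm.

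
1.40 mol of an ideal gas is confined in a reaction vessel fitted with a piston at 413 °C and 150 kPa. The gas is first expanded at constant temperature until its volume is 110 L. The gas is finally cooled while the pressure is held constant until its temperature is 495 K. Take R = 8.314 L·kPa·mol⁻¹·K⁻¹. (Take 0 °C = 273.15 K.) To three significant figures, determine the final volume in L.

V₃ ≈ 79.4 L

Convert: T₁ = 686.1 K.
From PV = nRT: V₁ = nRT₁/P₁ = 53.24 L.
Isothermal, so P V is constant: T₂ = T₁; P₂ = P₁·(V₁/V₂) = 72.60 kPa.
P constant ⇒ V ∝ T: P₃ = P₂; V₃ = V₂·(T₃/T₂) = 79.36 L.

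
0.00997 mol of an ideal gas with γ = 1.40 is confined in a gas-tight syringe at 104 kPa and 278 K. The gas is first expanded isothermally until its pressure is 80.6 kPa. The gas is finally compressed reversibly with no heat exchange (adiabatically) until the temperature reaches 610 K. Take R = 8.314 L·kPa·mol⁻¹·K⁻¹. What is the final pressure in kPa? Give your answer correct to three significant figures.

P₃ ≈ 1.26e+03 kPa

From PV = nRT: V₁ = nRT₁/P₁ = 0.2216 L.
T constant ⇒ Boyle's law P V = const: T₂ = T₁; V₂ = V₁·(P₁/P₂) = 0.2859 L.
Adiabatic (γ = 1.40), T V^(γ−1) and P V^γ constant: P₃ = P₂·(T₃/T₂)^(γ/(γ−1)) = 1261 kPa; V₃ = V₂·(T₂/T₃)^(1/(γ−1)) = 0.04009 L.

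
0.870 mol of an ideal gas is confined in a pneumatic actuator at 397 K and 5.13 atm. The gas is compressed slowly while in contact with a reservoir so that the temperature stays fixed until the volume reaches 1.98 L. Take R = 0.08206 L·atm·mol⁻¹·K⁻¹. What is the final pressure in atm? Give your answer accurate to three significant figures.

P₂ ≈ 14.3 atm

From PV = nRT: V₁ = nRT₁/P₁ = 5.525 L.
T constant ⇒ Boyle's law P V = const: T₂ = T₁; P₂ = P₁·(V₁/V₂) = 14.31 atm.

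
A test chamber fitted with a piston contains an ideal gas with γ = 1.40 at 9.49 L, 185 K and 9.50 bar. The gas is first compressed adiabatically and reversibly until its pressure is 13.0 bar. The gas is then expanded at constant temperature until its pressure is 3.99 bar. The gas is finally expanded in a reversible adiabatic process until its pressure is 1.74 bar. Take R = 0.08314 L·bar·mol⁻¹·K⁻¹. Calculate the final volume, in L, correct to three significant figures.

Adiabatic (γ = 1.40), T V^(γ−1) and P V^γ constant: T₂ = T₁·(P₂/P₁)^((γ−1)/γ) = 202.3 K; V₂ = V₁·(P₁/P₂)^(1/γ) = 7.585 L.
T constant ⇒ Boyle's law P V = const: T₃ = T₂; V₃ = V₂·(P₂/P₃) = 24.71 L.
Adiabatic (γ = 1.40), T V^(γ−1) and P V^γ constant: T₄ = T₃·(P₄/P₃)^((γ−1)/γ) = 159.6 K; V₄ = V₃·(P₃/P₄)^(1/γ) = 44.71 L.

V₄ ≈ 44.7 L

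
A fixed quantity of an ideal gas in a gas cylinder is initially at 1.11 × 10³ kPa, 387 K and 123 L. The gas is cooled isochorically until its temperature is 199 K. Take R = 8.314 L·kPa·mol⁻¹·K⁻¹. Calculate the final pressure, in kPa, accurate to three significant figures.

P₂ ≈ 571 kPa

V constant ⇒ P ∝ T: V₂ = V₁; P₂ = P₁·(T₂/T₁) = 570.8 kPa.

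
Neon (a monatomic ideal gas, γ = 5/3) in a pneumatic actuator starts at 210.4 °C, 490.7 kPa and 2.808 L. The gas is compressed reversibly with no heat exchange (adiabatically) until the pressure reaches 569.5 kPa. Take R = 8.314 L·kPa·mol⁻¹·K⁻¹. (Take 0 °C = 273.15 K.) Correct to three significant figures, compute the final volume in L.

V₂ ≈ 2.57 L

Convert: T₁ = 483.5 K.
Reversible adiabatic, γ = 5/3: T₂ = T₁·(P₂/P₁)^((γ−1)/γ) = 513.2 K; V₂ = V₁·(P₁/P₂)^(1/γ) = 2.568 L.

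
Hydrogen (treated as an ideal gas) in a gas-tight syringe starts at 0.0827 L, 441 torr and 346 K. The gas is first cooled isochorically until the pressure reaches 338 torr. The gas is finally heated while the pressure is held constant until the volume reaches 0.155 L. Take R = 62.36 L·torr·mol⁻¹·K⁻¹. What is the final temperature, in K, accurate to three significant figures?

V constant ⇒ P ∝ T: V₂ = V₁; T₂ = T₁·(P₂/P₁) = 265.2 K.
Isobaric, so V/T is constant: P₃ = P₂; T₃ = T₂·(V₃/V₂) = 497.0 K.

T₃ ≈ 497 K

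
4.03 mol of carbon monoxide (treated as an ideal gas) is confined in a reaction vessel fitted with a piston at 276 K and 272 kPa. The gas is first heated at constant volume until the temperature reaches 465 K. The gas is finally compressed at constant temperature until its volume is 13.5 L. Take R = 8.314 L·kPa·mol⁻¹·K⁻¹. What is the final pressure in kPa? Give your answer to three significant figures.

P₃ ≈ 1.15e+03 kPa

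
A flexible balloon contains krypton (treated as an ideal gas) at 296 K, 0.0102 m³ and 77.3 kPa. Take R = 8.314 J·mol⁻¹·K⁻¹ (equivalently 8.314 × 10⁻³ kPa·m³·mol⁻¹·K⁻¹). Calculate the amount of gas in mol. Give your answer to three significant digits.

PV = nRT ⇒ n = PV/(RT) = (77.3 × 0.0102) / (8.314 × 10⁻³ × 296)

n ≈ 0.320 mol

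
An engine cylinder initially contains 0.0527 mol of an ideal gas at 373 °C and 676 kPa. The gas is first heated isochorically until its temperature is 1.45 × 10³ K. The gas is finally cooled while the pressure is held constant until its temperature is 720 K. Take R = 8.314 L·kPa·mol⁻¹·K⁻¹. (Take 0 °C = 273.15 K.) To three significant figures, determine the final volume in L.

V₃ ≈ 0.208 L

Convert: T₁ = 646.1 K.
From PV = nRT: V₁ = nRT₁/P₁ = 0.4188 L.
V constant ⇒ P ∝ T: V₂ = V₁; P₂ = P₁·(T₂/T₁) = 1517 kPa.
Isobaric, so V/T is constant: P₃ = P₂; V₃ = V₂·(T₃/T₂) = 0.2080 L.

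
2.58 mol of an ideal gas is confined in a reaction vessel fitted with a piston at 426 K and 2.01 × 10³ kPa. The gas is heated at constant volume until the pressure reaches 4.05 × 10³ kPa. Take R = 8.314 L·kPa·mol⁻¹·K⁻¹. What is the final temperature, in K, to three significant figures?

T₂ ≈ 858 K

From PV = nRT: V₁ = nRT₁/P₁ = 4.546 L.
Isochoric, so P/T is constant: V₂ = V₁; T₂ = T₁·(P₂/P₁) = 858.4 K.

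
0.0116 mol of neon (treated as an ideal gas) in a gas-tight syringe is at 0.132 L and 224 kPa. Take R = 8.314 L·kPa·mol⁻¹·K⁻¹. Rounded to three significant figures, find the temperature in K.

T ≈ 307 K

PV = nRT ⇒ T = PV/(nR) = (224 × 0.132) / (0.0116 × 8.314)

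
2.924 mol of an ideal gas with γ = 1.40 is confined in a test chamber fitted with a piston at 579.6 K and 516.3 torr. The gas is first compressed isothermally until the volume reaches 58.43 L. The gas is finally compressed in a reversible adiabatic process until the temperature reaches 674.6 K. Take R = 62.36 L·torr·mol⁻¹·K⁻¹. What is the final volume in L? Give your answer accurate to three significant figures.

V₃ ≈ 40.0 L

From PV = nRT: V₁ = nRT₁/P₁ = 204.7 L.
Isothermal, so P V is constant: T₂ = T₁; P₂ = P₁·(V₁/V₂) = 1809 torr.
Adiabatic (γ = 1.40), T V^(γ−1) and P V^γ constant: P₃ = P₂·(T₃/T₂)^(γ/(γ−1)) = 3077 torr; V₃ = V₂·(T₂/T₃)^(1/(γ−1)) = 39.98 L.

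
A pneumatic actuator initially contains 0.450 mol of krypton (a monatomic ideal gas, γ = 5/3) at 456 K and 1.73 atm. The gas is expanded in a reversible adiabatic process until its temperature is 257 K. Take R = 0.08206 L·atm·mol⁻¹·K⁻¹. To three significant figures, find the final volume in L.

V₂ ≈ 23.0 L

From PV = nRT: V₁ = nRT₁/P₁ = 9.733 L.
Reversible adiabatic, γ = 5/3: P₂ = P₁·(T₂/T₁)^(γ/(γ−1)) = 0.4125 atm; V₂ = V₁·(T₁/T₂)^(1/(γ−1)) = 23.00 L.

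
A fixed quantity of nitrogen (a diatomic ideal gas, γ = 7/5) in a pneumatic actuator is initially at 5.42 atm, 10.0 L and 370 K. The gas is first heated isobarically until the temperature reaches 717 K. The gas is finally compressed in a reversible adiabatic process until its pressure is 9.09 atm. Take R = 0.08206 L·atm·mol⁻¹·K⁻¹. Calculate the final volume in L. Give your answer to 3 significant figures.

V₃ ≈ 13.4 L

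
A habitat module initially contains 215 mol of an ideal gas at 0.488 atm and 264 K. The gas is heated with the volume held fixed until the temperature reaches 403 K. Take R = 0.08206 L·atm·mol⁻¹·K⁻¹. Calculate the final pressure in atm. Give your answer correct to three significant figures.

P₂ ≈ 0.745 atm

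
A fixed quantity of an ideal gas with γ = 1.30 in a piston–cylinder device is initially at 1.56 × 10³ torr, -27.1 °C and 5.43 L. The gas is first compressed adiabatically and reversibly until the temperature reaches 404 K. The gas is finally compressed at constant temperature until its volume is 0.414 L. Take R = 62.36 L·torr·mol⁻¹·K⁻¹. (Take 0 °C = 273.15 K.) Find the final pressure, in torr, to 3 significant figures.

P₃ ≈ 3.36e+04 torr

Convert: T₁ = 246.0 K.
Reversible adiabatic, γ = 1.30: P₂ = P₁·(T₂/T₁)^(γ/(γ−1)) = 1.338e+04 torr; V₂ = V₁·(T₁/T₂)^(1/(γ−1)) = 1.040 L.
Isothermal, so P V is constant: T₃ = T₂; P₃ = P₂·(V₂/V₃) = 3.360e+04 torr.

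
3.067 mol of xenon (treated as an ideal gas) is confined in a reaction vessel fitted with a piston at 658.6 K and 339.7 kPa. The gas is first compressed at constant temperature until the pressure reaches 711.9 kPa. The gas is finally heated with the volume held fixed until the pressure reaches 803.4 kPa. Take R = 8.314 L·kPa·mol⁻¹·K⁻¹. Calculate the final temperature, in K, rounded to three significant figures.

From PV = nRT: V₁ = nRT₁/P₁ = 49.44 L.
Isothermal, so P V is constant: T₂ = T₁; V₂ = V₁·(P₁/P₂) = 23.59 L.
Isochoric, so P/T is constant: V₃ = V₂; T₃ = T₂·(P₃/P₂) = 743.2 K.

T₃ ≈ 743 K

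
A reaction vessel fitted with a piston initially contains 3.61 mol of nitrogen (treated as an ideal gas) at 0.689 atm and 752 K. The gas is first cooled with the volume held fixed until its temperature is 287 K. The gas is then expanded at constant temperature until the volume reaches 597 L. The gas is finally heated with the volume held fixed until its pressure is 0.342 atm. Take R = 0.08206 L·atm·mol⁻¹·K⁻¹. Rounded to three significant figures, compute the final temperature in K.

T₄ ≈ 689 K

From PV = nRT: V₁ = nRT₁/P₁ = 323.3 L.
Isochoric, so P/T is constant: V₂ = V₁; P₂ = P₁·(T₂/T₁) = 0.2630 atm.
Isothermal, so P V is constant: T₃ = T₂; P₃ = P₂·(V₂/V₃) = 0.1424 atm.
V constant ⇒ P ∝ T: V₄ = V₃; T₄ = T₃·(P₄/P₃) = 689.2 K.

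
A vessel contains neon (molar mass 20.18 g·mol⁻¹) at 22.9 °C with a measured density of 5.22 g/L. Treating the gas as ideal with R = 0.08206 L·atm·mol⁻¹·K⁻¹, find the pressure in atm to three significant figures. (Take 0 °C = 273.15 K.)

P ≈ 6.28 atm

ρ = PM/(RT) ⇒ P = ρRT/M = (5.22 × 0.08206 × 296.0) / 20.18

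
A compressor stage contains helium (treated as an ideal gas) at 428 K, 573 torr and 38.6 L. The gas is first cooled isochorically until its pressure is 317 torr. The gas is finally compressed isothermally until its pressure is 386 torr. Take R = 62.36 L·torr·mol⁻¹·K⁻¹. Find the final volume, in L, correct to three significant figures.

V₃ ≈ 31.7 L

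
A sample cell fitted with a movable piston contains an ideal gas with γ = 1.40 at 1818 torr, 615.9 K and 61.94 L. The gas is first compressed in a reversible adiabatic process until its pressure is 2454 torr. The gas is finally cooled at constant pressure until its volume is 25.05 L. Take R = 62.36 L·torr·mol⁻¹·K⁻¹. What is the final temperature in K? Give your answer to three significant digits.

T₃ ≈ 336 K

Adiabatic (γ = 1.40), T V^(γ−1) and P V^γ constant: T₂ = T₁·(P₂/P₁)^((γ−1)/γ) = 671.0 K; V₂ = V₁·(P₁/P₂)^(1/γ) = 49.99 L.
P constant ⇒ V ∝ T: P₃ = P₂; T₃ = T₂·(V₃/V₂) = 336.2 K.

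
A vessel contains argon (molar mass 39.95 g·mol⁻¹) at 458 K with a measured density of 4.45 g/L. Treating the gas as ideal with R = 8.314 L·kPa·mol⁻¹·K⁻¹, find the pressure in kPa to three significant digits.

P ≈ 424 kPa

ρ = PM/(RT) ⇒ P = ρRT/M = (4.45 × 8.314 × 458.0) / 39.95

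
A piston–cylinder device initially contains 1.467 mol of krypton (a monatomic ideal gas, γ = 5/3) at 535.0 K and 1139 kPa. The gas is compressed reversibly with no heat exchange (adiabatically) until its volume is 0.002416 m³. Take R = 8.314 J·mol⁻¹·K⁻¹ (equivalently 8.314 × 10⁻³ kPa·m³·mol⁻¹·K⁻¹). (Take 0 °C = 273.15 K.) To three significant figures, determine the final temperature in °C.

From PV = nRT: V₁ = nRT₁/P₁ = 0.005729 m³.
Reversible adiabatic, γ = 5/3: T₂ = T₁·(V₁/V₂)^(γ−1) = 951.3 K; P₂ = P₁·(V₁/V₂)^γ = 4803 kPa.

T₂ ≈ 678 °C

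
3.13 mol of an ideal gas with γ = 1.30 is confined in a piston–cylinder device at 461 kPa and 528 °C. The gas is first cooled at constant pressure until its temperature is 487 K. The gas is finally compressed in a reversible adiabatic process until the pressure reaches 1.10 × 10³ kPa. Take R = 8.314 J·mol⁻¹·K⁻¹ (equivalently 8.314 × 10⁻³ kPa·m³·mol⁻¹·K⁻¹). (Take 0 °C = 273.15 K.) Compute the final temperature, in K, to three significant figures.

T₃ ≈ 595 K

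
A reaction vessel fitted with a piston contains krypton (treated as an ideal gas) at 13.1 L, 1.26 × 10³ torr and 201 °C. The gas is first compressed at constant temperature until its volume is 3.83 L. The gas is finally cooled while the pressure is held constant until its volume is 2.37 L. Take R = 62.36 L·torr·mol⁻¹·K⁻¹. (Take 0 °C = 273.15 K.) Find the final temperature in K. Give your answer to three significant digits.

T₃ ≈ 293 K

Convert: T₁ = 474.1 K.
Isothermal, so P V is constant: T₂ = T₁; P₂ = P₁·(V₁/V₂) = 4310 torr.
Isobaric, so V/T is constant: P₃ = P₂; T₃ = T₂·(V₃/V₂) = 293.4 K.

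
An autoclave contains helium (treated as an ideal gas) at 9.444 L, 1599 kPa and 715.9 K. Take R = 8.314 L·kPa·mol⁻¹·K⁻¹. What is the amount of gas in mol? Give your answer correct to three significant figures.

n ≈ 2.54 mol

PV = nRT ⇒ n = PV/(RT) = (1599 × 9.444) / (8.314 × 715.9)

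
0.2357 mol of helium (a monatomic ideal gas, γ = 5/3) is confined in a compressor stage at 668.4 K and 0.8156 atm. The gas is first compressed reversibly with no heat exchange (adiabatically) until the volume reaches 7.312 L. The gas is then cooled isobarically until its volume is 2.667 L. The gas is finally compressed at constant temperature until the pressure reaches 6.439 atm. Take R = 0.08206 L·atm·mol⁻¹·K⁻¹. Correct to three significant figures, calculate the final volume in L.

From PV = nRT: V₁ = nRT₁/P₁ = 15.85 L.
Adiabatic (γ = 5/3), T V^(γ−1) and P V^γ constant: T₂ = T₁·(V₁/V₂)^(γ−1) = 1120 K; P₂ = P₁·(V₁/V₂)^γ = 2.961 atm.
Isobaric, so V/T is constant: P₃ = P₂; T₃ = T₂·(V₃/V₂) = 408.4 K.
Isothermal, so P V is constant: T₄ = T₃; V₄ = V₃·(P₃/P₄) = 1.227 L.

V₄ ≈ 1.23 L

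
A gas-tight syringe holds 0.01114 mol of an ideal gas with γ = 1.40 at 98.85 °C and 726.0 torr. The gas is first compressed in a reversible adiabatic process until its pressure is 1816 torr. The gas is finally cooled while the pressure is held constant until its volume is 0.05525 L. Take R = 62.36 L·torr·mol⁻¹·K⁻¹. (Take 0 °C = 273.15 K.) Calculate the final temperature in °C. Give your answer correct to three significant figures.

T₃ ≈ -129 °C

Convert: T₁ = 372.0 K.
From PV = nRT: V₁ = nRT₁/P₁ = 0.3560 L.
Reversible adiabatic, γ = 1.40: T₂ = T₁·(P₂/P₁)^((γ−1)/γ) = 483.4 K; V₂ = V₁·(P₁/P₂)^(1/γ) = 0.1849 L.
P constant ⇒ V ∝ T: P₃ = P₂; T₃ = T₂·(V₃/V₂) = 144.4 K.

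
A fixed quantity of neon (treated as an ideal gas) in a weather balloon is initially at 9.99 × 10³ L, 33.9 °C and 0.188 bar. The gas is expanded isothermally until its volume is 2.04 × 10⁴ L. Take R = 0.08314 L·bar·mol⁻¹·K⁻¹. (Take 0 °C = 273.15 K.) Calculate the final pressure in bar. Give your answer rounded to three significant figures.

P₂ ≈ 0.0921 bar

Convert: T₁ = 307.0 K.
T constant ⇒ Boyle's law P V = const: T₂ = T₁; P₂ = P₁·(V₁/V₂) = 0.09206 bar.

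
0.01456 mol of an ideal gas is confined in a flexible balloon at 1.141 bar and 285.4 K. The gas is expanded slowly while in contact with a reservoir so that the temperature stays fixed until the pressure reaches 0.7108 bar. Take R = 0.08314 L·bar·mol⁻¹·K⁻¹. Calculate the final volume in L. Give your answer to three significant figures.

V₂ ≈ 0.486 L

From PV = nRT: V₁ = nRT₁/P₁ = 0.3028 L.
Isothermal, so P V is constant: T₂ = T₁; V₂ = V₁·(P₁/P₂) = 0.4860 L.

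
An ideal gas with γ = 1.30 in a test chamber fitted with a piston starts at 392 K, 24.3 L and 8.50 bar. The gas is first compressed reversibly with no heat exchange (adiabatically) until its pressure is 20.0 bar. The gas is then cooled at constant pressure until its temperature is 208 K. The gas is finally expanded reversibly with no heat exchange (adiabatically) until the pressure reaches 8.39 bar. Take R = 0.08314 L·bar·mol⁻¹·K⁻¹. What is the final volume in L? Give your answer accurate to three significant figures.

V₄ ≈ 10.7 L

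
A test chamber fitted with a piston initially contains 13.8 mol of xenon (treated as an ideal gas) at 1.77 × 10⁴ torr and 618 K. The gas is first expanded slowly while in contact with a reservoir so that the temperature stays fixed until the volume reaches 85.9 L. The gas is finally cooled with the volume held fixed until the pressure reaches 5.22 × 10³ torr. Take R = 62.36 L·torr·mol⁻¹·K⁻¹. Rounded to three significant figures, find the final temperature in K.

T₃ ≈ 521 K

From PV = nRT: V₁ = nRT₁/P₁ = 30.05 L.
Isothermal, so P V is constant: T₂ = T₁; P₂ = P₁·(V₁/V₂) = 6191 torr.
V constant ⇒ P ∝ T: V₃ = V₂; T₃ = T₂·(P₃/P₂) = 521.0 K.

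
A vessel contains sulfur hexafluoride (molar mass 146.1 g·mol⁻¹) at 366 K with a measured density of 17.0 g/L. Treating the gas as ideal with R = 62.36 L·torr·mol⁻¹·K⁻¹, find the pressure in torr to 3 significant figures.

ρ = PM/(RT) ⇒ P = ρRT/M = (17.0 × 62.36 × 366.0) / 146.1

P ≈ 2.66e+03 torr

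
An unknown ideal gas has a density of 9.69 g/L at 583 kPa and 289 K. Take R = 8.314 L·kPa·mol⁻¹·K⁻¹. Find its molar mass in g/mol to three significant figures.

ρ = PM/(RT) ⇒ M = ρRT/P = (9.69 × 8.314 × 289.0) / 583

M ≈ 39.9 g/mol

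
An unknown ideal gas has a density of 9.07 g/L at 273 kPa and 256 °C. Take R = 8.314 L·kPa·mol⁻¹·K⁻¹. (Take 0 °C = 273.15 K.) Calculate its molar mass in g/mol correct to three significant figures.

ρ = PM/(RT) ⇒ M = ρRT/P = (9.07 × 8.314 × 529.1) / 273

M ≈ 146 g/mol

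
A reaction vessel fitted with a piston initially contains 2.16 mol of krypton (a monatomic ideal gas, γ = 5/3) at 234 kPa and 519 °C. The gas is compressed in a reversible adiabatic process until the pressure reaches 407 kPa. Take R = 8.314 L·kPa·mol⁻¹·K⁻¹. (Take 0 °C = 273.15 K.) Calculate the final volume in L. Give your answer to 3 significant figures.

Convert: T₁ = 792.1 K.
From PV = nRT: V₁ = nRT₁/P₁ = 60.79 L.
Adiabatic (γ = 5/3), T V^(γ−1) and P V^γ constant: T₂ = T₁·(P₂/P₁)^((γ−1)/γ) = 988.5 K; V₂ = V₁·(P₁/P₂)^(1/γ) = 43.61 L.

V₂ ≈ 43.6 L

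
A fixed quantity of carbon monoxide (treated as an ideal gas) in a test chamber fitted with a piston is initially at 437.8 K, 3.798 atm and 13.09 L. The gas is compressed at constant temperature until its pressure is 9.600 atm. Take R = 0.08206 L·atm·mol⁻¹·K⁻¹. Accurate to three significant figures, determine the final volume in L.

V₂ ≈ 5.18 L

T constant ⇒ Boyle's law P V = const: T₂ = T₁; V₂ = V₁·(P₁/P₂) = 5.179 L.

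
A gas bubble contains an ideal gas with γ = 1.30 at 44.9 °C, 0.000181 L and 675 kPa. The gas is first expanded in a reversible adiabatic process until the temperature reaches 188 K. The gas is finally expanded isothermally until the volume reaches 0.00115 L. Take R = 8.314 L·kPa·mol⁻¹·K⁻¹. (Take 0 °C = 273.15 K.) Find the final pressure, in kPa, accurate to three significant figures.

P₃ ≈ 62.8 kPa

Convert: T₁ = 318.0 K.
Adiabatic (γ = 1.30), T V^(γ−1) and P V^γ constant: P₂ = P₁·(T₂/T₁)^(γ/(γ−1)) = 69.16 kPa; V₂ = V₁·(T₁/T₂)^(1/(γ−1)) = 0.001044 L.
Isothermal, so P V is constant: T₃ = T₂; P₃ = P₂·(V₂/V₃) = 62.80 kPa.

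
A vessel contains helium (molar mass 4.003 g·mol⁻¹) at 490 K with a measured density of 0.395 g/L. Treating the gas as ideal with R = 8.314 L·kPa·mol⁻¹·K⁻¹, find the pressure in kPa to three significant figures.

ρ = PM/(RT) ⇒ P = ρRT/M = (0.395 × 8.314 × 490.0) / 4.003

P ≈ 402 kPa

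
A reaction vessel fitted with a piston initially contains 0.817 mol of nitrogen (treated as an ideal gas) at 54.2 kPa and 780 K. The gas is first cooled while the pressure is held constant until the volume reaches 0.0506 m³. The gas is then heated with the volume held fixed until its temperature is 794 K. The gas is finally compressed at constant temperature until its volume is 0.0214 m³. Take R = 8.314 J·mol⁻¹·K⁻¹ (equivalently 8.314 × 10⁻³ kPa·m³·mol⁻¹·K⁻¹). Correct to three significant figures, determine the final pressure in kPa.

P₄ ≈ 252 kPa

From PV = nRT: V₁ = nRT₁/P₁ = 0.09775 m³.
Isobaric, so V/T is constant: P₂ = P₁; T₂ = T₁·(V₂/V₁) = 403.8 K.
Isochoric, so P/T is constant: V₃ = V₂; P₃ = P₂·(T₃/T₂) = 106.6 kPa.
Isothermal, so P V is constant: T₄ = T₃; P₄ = P₃·(V₃/V₄) = 252.0 kPa.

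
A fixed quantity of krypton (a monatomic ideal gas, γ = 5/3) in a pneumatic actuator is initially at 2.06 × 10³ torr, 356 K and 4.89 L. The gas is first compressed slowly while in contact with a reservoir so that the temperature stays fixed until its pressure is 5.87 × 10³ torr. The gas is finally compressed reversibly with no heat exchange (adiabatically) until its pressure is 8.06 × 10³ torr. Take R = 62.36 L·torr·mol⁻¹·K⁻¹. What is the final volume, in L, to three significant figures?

V₃ ≈ 1.42 L

T constant ⇒ Boyle's law P V = const: T₂ = T₁; V₂ = V₁·(P₁/P₂) = 1.716 L.
Reversible adiabatic, γ = 5/3: T₃ = T₂·(P₃/P₂)^((γ−1)/γ) = 404.1 K; V₃ = V₂·(P₂/P₃)^(1/γ) = 1.419 L.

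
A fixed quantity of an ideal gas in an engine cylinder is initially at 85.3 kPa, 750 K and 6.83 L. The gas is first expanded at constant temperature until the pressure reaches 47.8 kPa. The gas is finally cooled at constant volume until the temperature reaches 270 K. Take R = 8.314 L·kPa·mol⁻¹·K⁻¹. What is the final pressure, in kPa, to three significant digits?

P₃ ≈ 17.2 kPa

T constant ⇒ Boyle's law P V = const: T₂ = T₁; V₂ = V₁·(P₁/P₂) = 12.19 L.
Isochoric, so P/T is constant: V₃ = V₂; P₃ = P₂·(T₃/T₂) = 17.21 kPa.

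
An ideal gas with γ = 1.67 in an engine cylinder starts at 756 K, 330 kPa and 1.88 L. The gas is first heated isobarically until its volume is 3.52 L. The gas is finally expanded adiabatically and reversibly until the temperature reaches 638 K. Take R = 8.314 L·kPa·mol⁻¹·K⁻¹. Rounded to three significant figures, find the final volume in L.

Isobaric, so V/T is constant: P₂ = P₁; T₂ = T₁·(V₂/V₁) = 1415 K.
Adiabatic (γ = 1.67), T V^(γ−1) and P V^γ constant: P₃ = P₂·(T₃/T₂)^(γ/(γ−1)) = 45.28 kPa; V₃ = V₂·(T₂/T₃)^(1/(γ−1)) = 11.56 L.

V₃ ≈ 11.6 L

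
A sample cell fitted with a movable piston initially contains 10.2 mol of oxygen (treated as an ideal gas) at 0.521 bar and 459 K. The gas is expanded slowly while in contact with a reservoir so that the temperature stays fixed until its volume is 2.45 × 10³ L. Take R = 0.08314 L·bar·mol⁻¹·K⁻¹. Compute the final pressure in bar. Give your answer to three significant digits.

P₂ ≈ 0.159 bar

From PV = nRT: V₁ = nRT₁/P₁ = 747.1 L.
Isothermal, so P V is constant: T₂ = T₁; P₂ = P₁·(V₁/V₂) = 0.1589 bar.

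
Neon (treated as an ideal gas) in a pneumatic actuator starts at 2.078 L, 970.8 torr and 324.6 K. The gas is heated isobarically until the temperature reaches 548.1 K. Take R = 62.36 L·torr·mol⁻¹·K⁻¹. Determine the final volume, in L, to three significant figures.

V₂ ≈ 3.51 L

Isobaric, so V/T is constant: P₂ = P₁; V₂ = V₁·(T₂/T₁) = 3.509 L.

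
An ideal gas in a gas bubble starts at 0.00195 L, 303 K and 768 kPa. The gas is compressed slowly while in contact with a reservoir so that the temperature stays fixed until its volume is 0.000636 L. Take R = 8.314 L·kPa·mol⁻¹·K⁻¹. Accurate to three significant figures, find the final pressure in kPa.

P₂ ≈ 2.35e+03 kPa

T constant ⇒ Boyle's law P V = const: T₂ = T₁; P₂ = P₁·(V₁/V₂) = 2355 kPa.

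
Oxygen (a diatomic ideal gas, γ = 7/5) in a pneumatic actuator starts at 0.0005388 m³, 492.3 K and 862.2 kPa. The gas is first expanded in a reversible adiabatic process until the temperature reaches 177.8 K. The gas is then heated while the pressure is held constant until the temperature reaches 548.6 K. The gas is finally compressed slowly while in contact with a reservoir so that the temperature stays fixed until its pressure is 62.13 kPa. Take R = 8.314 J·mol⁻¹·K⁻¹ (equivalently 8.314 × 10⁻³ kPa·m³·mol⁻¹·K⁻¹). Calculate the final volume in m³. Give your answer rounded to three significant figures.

V₄ ≈ 0.00833 m³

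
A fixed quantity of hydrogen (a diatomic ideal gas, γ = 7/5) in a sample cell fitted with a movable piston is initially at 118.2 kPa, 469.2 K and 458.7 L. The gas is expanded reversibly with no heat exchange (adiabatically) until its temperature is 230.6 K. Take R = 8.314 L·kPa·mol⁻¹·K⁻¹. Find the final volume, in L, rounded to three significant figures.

V₂ ≈ 2.71e+03 L

Reversible adiabatic, γ = 7/5: P₂ = P₁·(T₂/T₁)^(γ/(γ−1)) = 9.837 kPa; V₂ = V₁·(T₁/T₂)^(1/(γ−1)) = 2709 L.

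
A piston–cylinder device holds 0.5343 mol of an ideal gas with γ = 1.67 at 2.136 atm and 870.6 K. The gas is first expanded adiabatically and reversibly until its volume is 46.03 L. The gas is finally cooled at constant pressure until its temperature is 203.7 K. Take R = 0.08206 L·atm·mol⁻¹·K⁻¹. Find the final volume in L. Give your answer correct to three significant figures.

From PV = nRT: V₁ = nRT₁/P₁ = 17.87 L.
Reversible adiabatic, γ = 1.67: T₂ = T₁·(V₁/V₂)^(γ−1) = 461.9 K; P₂ = P₁·(V₁/V₂)^γ = 0.4399 atm.
P constant ⇒ V ∝ T: P₃ = P₂; V₃ = V₂·(T₃/T₂) = 20.30 L.

V₃ ≈ 20.3 L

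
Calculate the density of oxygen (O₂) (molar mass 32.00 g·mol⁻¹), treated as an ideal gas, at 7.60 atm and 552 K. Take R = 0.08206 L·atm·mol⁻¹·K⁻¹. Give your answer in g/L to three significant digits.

ρ ≈ 5.37 g/L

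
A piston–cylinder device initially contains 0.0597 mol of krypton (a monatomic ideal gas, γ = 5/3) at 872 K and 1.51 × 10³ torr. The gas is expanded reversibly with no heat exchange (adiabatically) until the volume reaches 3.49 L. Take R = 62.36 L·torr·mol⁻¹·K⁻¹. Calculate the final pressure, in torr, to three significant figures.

From PV = nRT: V₁ = nRT₁/P₁ = 2.150 L.
Reversible adiabatic, γ = 5/3: T₂ = T₁·(V₁/V₂)^(γ−1) = 631.3 K; P₂ = P₁·(V₁/V₂)^γ = 673.4 torr.

P₂ ≈ 673 torr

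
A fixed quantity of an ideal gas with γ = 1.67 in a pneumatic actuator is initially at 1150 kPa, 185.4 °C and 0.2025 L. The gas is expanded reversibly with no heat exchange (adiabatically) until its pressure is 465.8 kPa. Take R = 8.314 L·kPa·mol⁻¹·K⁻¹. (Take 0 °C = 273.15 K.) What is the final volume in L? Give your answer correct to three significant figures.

V₂ ≈ 0.348 L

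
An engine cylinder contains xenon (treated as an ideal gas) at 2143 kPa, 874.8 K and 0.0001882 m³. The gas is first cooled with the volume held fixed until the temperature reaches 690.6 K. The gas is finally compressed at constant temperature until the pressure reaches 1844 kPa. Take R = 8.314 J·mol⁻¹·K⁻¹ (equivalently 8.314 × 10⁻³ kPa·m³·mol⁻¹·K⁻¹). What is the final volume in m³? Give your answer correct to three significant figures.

V₃ ≈ 0.000173 m³

Isochoric, so P/T is constant: V₂ = V₁; P₂ = P₁·(T₂/T₁) = 1692 kPa.
T constant ⇒ Boyle's law P V = const: T₃ = T₂; V₃ = V₂·(P₂/P₃) = 0.0001727 m³.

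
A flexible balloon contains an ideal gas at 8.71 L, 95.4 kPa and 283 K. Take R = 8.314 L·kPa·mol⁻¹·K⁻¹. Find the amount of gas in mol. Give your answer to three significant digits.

PV = nRT ⇒ n = PV/(RT) = (95.4 × 8.71) / (8.314 × 283)

n ≈ 0.353 mol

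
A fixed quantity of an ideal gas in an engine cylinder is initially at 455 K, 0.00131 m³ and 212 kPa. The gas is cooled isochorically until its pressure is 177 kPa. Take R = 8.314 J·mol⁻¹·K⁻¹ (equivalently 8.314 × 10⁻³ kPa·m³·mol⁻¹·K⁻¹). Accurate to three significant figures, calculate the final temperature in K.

T₂ ≈ 380 K

V constant ⇒ P ∝ T: V₂ = V₁; T₂ = T₁·(P₂/P₁) = 379.9 K.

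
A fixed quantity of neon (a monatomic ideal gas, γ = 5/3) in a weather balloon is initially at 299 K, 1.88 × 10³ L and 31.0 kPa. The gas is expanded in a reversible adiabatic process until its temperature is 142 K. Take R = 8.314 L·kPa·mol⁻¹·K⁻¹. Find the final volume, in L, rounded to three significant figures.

Reversible adiabatic, γ = 5/3: P₂ = P₁·(T₂/T₁)^(γ/(γ−1)) = 4.818 kPa; V₂ = V₁·(T₁/T₂)^(1/(γ−1)) = 5744 L.

V₂ ≈ 5.74e+03 L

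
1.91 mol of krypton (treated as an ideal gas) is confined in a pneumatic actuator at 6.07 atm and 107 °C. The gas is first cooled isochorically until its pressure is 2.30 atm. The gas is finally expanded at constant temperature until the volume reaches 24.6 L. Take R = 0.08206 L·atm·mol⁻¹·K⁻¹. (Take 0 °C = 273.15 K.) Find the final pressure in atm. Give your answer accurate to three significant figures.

Convert: T₁ = 380.1 K.
From PV = nRT: V₁ = nRT₁/P₁ = 9.816 L.
V constant ⇒ P ∝ T: V₂ = V₁; T₂ = T₁·(P₂/P₁) = 144.0 K.
Isothermal, so P V is constant: T₃ = T₂; P₃ = P₂·(V₂/V₃) = 0.9177 atm.

P₃ ≈ 0.918 atm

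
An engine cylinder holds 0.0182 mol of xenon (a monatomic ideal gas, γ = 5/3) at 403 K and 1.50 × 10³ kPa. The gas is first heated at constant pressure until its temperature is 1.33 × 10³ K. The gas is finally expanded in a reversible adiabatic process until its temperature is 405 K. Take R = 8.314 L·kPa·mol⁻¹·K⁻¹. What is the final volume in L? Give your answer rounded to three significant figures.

V₃ ≈ 0.798 L

From PV = nRT: V₁ = nRT₁/P₁ = 0.04065 L.
P constant ⇒ V ∝ T: P₂ = P₁; V₂ = V₁·(T₂/T₁) = 0.1342 L.
Reversible adiabatic, γ = 5/3: P₃ = P₂·(T₃/T₂)^(γ/(γ−1)) = 76.75 kPa; V₃ = V₂·(T₂/T₃)^(1/(γ−1)) = 0.7984 L.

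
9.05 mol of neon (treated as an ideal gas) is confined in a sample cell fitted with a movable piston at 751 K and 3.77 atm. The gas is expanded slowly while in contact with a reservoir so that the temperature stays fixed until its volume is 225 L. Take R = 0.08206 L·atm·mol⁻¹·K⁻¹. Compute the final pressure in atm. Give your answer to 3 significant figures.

From PV = nRT: V₁ = nRT₁/P₁ = 147.9 L.
T constant ⇒ Boyle's law P V = const: T₂ = T₁; P₂ = P₁·(V₁/V₂) = 2.479 atm.

P₂ ≈ 2.48 atm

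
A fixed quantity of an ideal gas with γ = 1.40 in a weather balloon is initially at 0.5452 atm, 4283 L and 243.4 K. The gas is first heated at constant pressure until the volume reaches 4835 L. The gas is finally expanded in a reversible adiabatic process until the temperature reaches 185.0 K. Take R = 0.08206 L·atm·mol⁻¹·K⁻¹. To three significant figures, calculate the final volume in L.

Isobaric, so V/T is constant: P₂ = P₁; T₂ = T₁·(V₂/V₁) = 274.8 K.
Adiabatic (γ = 1.40), T V^(γ−1) and P V^γ constant: P₃ = P₂·(T₃/T₂)^(γ/(γ−1)) = 0.1365 atm; V₃ = V₂·(T₂/T₃)^(1/(γ−1)) = 1.300e+04 L.

V₃ ≈ 1.30e+04 L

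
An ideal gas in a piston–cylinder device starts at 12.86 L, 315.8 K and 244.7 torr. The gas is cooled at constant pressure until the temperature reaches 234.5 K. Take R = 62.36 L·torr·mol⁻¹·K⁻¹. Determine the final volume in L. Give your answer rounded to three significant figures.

V₂ ≈ 9.55 L

Isobaric, so V/T is constant: P₂ = P₁; V₂ = V₁·(T₂/T₁) = 9.549 L.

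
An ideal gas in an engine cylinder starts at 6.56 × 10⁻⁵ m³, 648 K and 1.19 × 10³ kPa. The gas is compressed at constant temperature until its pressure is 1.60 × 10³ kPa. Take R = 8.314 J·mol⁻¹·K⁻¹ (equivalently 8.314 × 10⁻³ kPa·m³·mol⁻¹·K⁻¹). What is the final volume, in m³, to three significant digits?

V₂ ≈ 4.88e-05 m³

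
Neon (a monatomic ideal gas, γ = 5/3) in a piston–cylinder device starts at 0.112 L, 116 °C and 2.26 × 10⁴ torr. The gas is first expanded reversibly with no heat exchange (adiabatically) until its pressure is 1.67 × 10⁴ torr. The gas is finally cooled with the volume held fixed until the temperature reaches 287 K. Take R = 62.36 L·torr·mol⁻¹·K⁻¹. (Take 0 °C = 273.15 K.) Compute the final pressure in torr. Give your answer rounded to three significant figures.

Convert: T₁ = 389.1 K.
Reversible adiabatic, γ = 5/3: T₂ = T₁·(P₂/P₁)^((γ−1)/γ) = 344.8 K; V₂ = V₁·(P₁/P₂)^(1/γ) = 0.1343 L.
V constant ⇒ P ∝ T: V₃ = V₂; P₃ = P₂·(T₃/T₂) = 1.390e+04 torr.

P₃ ≈ 1.39e+04 torr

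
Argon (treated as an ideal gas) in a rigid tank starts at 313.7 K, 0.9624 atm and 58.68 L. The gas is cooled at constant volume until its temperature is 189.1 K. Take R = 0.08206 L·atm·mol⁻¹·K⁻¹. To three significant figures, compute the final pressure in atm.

V constant ⇒ P ∝ T: V₂ = V₁; P₂ = P₁·(T₂/T₁) = 0.5801 atm.

P₂ ≈ 0.580 atm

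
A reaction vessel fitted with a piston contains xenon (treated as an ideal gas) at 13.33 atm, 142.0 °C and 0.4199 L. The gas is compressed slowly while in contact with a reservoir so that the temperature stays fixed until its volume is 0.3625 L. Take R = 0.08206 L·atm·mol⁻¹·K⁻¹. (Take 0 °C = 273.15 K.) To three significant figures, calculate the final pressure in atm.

P₂ ≈ 15.4 atm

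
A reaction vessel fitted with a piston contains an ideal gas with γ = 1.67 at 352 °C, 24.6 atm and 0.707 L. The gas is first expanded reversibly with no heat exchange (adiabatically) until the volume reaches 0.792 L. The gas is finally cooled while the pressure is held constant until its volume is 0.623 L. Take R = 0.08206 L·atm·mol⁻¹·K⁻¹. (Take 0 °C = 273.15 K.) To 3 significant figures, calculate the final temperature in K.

T₃ ≈ 456 K

Convert: T₁ = 625.1 K.
Reversible adiabatic, γ = 1.67: T₂ = T₁·(V₁/V₂)^(γ−1) = 579.4 K; P₂ = P₁·(V₁/V₂)^γ = 20.35 atm.
P constant ⇒ V ∝ T: P₃ = P₂; T₃ = T₂·(V₃/V₂) = 455.7 K.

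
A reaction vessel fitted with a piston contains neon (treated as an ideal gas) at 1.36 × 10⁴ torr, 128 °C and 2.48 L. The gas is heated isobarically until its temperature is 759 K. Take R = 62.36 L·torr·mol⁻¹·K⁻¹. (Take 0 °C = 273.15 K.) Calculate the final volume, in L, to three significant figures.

V₂ ≈ 4.69 L

Convert: T₁ = 401.1 K.
P constant ⇒ V ∝ T: P₂ = P₁; V₂ = V₁·(T₂/T₁) = 4.692 L.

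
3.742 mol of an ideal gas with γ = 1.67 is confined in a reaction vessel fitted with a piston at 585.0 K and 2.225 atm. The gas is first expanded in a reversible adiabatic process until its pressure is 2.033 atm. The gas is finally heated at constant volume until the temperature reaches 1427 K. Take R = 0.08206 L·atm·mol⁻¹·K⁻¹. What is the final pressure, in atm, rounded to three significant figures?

From PV = nRT: V₁ = nRT₁/P₁ = 80.73 L.
Adiabatic (γ = 1.67), T V^(γ−1) and P V^γ constant: T₂ = T₁·(P₂/P₁)^((γ−1)/γ) = 564.2 K; V₂ = V₁·(P₁/P₂)^(1/γ) = 85.22 L.
V constant ⇒ P ∝ T: V₃ = V₂; P₃ = P₂·(T₃/T₂) = 5.142 atm.

P₃ ≈ 5.14 atm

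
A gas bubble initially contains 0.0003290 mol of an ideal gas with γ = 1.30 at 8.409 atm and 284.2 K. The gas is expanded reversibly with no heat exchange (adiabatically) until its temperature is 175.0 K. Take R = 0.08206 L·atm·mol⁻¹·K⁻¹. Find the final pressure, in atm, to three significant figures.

P₂ ≈ 1.03 atm

From PV = nRT: V₁ = nRT₁/P₁ = 0.0009124 L.
Reversible adiabatic, γ = 1.30: P₂ = P₁·(T₂/T₁)^(γ/(γ−1)) = 1.029 atm; V₂ = V₁·(T₁/T₂)^(1/(γ−1)) = 0.004594 L.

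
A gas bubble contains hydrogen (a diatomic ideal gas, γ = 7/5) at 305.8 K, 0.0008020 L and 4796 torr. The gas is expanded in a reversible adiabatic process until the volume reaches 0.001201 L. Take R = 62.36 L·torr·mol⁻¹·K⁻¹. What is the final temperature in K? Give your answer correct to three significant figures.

T₂ ≈ 260 K

Reversible adiabatic, γ = 7/5: T₂ = T₁·(V₁/V₂)^(γ−1) = 260.2 K; P₂ = P₁·(V₁/V₂)^γ = 2725 torr.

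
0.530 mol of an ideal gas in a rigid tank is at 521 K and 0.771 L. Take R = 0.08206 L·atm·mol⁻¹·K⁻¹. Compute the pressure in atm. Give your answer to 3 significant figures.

PV = nRT ⇒ P = nRT/V = (0.530 × 0.08206 × 521) / 0.771

P ≈ 29.4 atm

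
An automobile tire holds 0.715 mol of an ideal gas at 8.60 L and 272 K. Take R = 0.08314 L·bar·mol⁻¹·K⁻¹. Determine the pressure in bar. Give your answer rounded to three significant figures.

P ≈ 1.88 bar

PV = nRT ⇒ P = nRT/V = (0.715 × 0.08314 × 272) / 8.60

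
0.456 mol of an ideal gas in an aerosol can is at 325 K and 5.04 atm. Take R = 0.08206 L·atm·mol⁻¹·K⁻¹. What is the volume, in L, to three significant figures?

PV = nRT ⇒ V = nRT/P = (0.456 × 0.08206 × 325) / 5.04

V ≈ 2.41 L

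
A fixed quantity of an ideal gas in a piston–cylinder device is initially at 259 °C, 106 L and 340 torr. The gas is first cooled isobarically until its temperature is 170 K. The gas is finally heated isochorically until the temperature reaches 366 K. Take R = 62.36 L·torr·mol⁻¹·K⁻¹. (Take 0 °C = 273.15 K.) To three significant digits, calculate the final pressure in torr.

P₃ ≈ 732 torr

Convert: T₁ = 532.1 K.
P constant ⇒ V ∝ T: P₂ = P₁; V₂ = V₁·(T₂/T₁) = 33.86 L.
Isochoric, so P/T is constant: V₃ = V₂; P₃ = P₂·(T₃/T₂) = 732.0 torr.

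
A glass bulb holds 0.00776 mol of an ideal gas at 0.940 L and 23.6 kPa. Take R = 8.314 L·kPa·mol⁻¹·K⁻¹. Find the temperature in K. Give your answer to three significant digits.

T ≈ 344 K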